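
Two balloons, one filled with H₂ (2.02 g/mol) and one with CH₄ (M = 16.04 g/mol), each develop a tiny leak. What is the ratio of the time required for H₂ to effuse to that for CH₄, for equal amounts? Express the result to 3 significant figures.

0.355

Since effusion rate ∝ 1/√M, t_H₂/t_CH₄ = √(M_H₂/M_CH₄) = √(2.02/16.04) = √0.1259 = 0.355.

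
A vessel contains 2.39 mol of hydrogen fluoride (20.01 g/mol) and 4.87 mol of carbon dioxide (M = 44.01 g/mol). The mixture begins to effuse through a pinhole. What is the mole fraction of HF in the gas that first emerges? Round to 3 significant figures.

The effusion rate of species i is ∝ p_i/√M_i ∝ n_i/√M_i.
x_HF(eff) = (n_HF/√M_HF) / (n_HF/√M_HF + n_CO₂/√M_CO₂)
= (2.39/√20.01) / (2.39/√20.01 + 4.87/√44.01) = 0.5343/(0.5343 + 0.7341) = 0.421.

0.421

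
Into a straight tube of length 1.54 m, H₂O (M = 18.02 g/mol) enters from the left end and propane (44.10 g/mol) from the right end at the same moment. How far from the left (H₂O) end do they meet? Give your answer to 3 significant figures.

The fronts meet when d_H₂O + d_C₃H₈ = L with d_H₂O/d_C₃H₈ = √(M_C₃H₈/M_H₂O) (Graham's law). Here √(M_C₃H₈/M_H₂O) = √(44.10/18.02) = 1.564.
With d_H₂O + d_C₃H₈ = 1.54 m, d_C₃H₈ = 1.54/(1 + 1.564) = 0.6005 m.
d_H₂O = 1.54 − 0.6005 = 0.939 m.

0.939 m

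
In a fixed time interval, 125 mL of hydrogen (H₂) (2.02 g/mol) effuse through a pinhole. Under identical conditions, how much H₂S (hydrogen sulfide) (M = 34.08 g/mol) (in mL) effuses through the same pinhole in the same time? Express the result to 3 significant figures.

From Graham's law, rate_H₂S/rate_H₂ = √(M_H₂/M_H₂S) = √(2.02/34.08) = √0.05927 = 0.2435.
So the volume for H₂S is 125 × 0.2435 = 30.4 mL.

30.4 mL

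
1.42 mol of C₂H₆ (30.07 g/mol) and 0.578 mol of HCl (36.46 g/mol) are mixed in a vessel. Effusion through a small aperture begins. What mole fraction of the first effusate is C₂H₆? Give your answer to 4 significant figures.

0.7301

Each component's effusion rate ∝ (its partial pressure)·(1/√M) ∝ n_i/√M_i.
Mole fraction of C₂H₆ in the effusate = (n_C₂H₆/√M_C₂H₆) / (n_C₂H₆/√M_C₂H₆ + n_HCl/√M_HCl)
= (1.42/√30.07) / (1.42/√30.07 + 0.578/√36.46) = 0.2590/(0.2590 + 0.09572) = 0.7301.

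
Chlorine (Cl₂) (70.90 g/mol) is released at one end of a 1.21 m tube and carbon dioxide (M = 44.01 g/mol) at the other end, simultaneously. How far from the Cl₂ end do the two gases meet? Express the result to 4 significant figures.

Graham's law gives d_Cl₂/d_CO₂ = rate_Cl₂/rate_CO₂ = √(M_CO₂/M_Cl₂) = √(44.01/70.90) = 0.7879.
With d_Cl₂ + d_CO₂ = 1.21 m, d_CO₂ = 1.21/(1 + 0.7879) = 0.6768 m.
d_Cl₂ = 1.21 − 0.6768 = 0.5332 m.

0.5332 m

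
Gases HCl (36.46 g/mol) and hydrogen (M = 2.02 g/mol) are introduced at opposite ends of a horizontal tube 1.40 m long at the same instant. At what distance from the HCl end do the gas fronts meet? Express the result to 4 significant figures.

Distances travelled in equal time are proportional to diffusion rates, so d_HCl/d_H₂ = √(M_H₂/M_HCl) = √(2.02/36.46) = 0.2354.
With d_HCl + d_H₂ = 1.40 m, d_H₂ = 1.40/(1 + 0.2354) = 1.133 m.
d_HCl = 1.40 − 1.133 = 0.2667 m.

0.2667 m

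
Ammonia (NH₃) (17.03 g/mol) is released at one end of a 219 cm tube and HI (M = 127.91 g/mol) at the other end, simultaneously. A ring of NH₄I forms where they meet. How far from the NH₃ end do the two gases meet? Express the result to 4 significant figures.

Graham's law gives d_NH₃/d_HI = rate_NH₃/rate_HI = √(M_HI/M_NH₃) = √(127.91/17.03) = 2.741.
With d_NH₃ + d_HI = 219 cm, d_HI = 219/(1 + 2.741) = 58.55 cm.
d_NH₃ = 219 − 58.55 = 160.5 cm.

160.5 cm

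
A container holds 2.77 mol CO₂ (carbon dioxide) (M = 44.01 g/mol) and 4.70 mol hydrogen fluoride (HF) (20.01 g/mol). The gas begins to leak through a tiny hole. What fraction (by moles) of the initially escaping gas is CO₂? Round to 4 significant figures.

Effusion rate of each component ∝ n_i/√M_i (partial pressure × 1/√M).
Mole fraction of CO₂ in the effusate = (n_CO₂/√M_CO₂) / (n_CO₂/√M_CO₂ + n_HF/√M_HF)
= (2.77/√44.01) / (2.77/√44.01 + 4.70/√20.01) = 0.4175/(0.4175 + 1.051) = 0.2844.

0.2844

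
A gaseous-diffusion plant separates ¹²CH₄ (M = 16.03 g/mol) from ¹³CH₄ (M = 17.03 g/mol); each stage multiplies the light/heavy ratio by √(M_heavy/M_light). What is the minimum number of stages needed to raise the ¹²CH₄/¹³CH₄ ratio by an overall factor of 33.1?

Per stage α = (17.03/16.03)^(1/2) = 1.06238^0.5, giving ln α = 0.03026.
Need α^N ≥ 33.1 ⇒ N ≥ ln(33.1) / ln α = 3.500 / 0.03026 = 115.66.
Minimum whole number of stages: N = 116.

116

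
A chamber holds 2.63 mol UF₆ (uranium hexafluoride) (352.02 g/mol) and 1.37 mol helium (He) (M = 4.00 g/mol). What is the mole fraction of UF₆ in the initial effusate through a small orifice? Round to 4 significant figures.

Effusion rate of each component ∝ n_i/√M_i (partial pressure × 1/√M).
So x_UF₆ in the escaping gas = (n_UF₆/√M_UF₆) / Σ(n_i/√M_i)
= (2.63/√352.02) / (2.63/√352.02 + 1.37/√4.00) = 0.1402/(0.1402 + 0.6850) = 0.1699.

0.1699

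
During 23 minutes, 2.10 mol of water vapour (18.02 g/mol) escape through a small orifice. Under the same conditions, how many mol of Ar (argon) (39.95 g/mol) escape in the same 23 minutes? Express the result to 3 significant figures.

By Graham's law, rate_Ar/rate_H₂O = √(M_H₂O/M_Ar) = √(18.02/39.95) = √0.4511 = 0.6716.
So the amount for Ar is 2.10 × 0.6716 = 1.41 mol.

1.41 mol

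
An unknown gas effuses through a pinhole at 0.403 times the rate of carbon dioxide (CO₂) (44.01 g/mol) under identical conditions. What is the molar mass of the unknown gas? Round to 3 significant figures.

By Graham's law, rate_X/rate_CO₂ = √(M_CO₂/M_X).
0.403 = √(44.01/M_X)
M_X = 44.01 / 0.403² = 44.01 / 0.1624 = 271 g/mol

271 g/mol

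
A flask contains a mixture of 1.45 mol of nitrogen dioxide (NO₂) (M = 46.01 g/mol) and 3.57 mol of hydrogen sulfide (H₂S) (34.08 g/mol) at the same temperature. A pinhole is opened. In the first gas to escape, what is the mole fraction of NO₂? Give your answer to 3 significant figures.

0.259

The effusion rate of species i is ∝ p_i/√M_i ∝ n_i/√M_i.
So x_NO₂ in the escaping gas = (n_NO₂/√M_NO₂) / Σ(n_i/√M_i)
= (1.45/√46.01) / (1.45/√46.01 + 3.57/√34.08) = 0.2138/(0.2138 + 0.6115) = 0.259.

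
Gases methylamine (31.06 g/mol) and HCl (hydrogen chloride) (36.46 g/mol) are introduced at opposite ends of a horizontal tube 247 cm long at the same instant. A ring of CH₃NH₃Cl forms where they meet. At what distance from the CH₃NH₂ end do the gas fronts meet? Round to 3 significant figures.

128 cm

Distances travelled in equal time are proportional to diffusion rates, so d_CH₃NH₂/d_HCl = √(M_HCl/M_CH₃NH₂) = √(36.46/31.06) = 1.083.
With d_CH₃NH₂ + d_HCl = 247 cm, d_HCl = 247/(1 + 1.083) = 118.6 cm.
d_CH₃NH₂ = 247 − 118.6 = 128 cm.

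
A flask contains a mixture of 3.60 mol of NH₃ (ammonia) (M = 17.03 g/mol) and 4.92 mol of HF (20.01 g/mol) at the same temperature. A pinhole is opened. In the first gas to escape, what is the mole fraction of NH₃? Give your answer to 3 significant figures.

Effusion rate of each component ∝ n_i/√M_i (partial pressure × 1/√M).
x_NH₃(eff) = (n_NH₃/√M_NH₃) / (n_NH₃/√M_NH₃ + n_HF/√M_HF)
= (3.60/√17.03) / (3.60/√17.03 + 4.92/√20.01) = 0.8724/(0.8724 + 1.100) = 0.442.

0.442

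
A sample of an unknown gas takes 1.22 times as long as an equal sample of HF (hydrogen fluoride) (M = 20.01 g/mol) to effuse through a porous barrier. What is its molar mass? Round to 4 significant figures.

29.78 g/mol

By Graham's law, t_X/t_HF = √(M_X/M_HF).
1.22 = √(M_X/20.01)
M_X = 20.01 × 1.22² = 20.01 × 1.488 = 29.78 g/mol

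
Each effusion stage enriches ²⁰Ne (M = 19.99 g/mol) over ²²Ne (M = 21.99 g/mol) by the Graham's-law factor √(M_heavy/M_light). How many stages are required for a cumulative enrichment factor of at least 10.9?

Per stage α = (21.99/19.99)^(1/2) = 1.10005^0.5, giving ln α = 0.04768.
Need α^N ≥ 10.9 ⇒ N ≥ ln(10.9) / ln α = 2.389 / 0.04768 = 50.10.
Rounding up, N = 51 stages.

51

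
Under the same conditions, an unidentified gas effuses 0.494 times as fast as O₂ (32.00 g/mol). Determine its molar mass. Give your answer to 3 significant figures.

131 g/mol

Graham's law gives rate_X/rate_O₂ = √(M_O₂/M_X).
0.494 = √(32.00/M_X)
M_X = 32.00 / 0.494² = 32.00 / 0.2440 = 131 g/mol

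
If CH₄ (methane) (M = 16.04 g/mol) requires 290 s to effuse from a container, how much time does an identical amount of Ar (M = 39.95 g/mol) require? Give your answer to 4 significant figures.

Graham's law gives t_Ar/t_CH₄ = √(M_Ar/M_CH₄) = √(39.95/16.04) = √2.491 = 1.578.
So the time for Ar is 290 × 1.578 = 457.7 s.

457.7 s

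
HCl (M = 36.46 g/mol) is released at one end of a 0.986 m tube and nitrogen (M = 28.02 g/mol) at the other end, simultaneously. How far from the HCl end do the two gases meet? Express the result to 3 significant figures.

Graham's law gives d_HCl/d_N₂ = rate_HCl/rate_N₂ = √(M_N₂/M_HCl) = √(28.02/36.46) = 0.8766.
With d_HCl + d_N₂ = 0.986 m, d_N₂ = 0.986/(1 + 0.8766) = 0.5254 m.
d_HCl = 0.986 − 0.5254 = 0.461 m.

0.461 m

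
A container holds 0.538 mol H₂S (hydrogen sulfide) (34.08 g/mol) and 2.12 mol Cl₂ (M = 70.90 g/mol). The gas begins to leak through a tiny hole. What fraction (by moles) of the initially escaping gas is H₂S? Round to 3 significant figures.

0.268

Rate_i ∝ x_i/√M_i (Graham's law weighted by mole fraction), so the effusate composition follows n_i/√M_i.
So x_H₂S in the escaping gas = (n_H₂S/√M_H₂S) / Σ(n_i/√M_i)
= (0.538/√34.08) / (0.538/√34.08 + 2.12/√70.90) = 0.09216/(0.09216 + 0.2518) = 0.268.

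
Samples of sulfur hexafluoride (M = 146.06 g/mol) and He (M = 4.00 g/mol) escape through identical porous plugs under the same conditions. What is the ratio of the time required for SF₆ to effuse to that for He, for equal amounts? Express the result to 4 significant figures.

Graham's law gives t_SF₆/t_He = √(M_SF₆/M_He) = √(146.06/4.00) = √36.52 = 6.043.

6.043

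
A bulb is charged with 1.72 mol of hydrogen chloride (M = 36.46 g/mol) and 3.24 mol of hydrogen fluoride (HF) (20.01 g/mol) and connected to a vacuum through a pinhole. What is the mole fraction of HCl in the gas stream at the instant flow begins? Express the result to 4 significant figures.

0.2823

Each component's effusion rate ∝ (its partial pressure)·(1/√M) ∝ n_i/√M_i.
x_HCl(eff) = (n_HCl/√M_HCl) / (n_HCl/√M_HCl + n_HF/√M_HF)
= (1.72/√36.46) / (1.72/√36.46 + 3.24/√20.01) = 0.2849/(0.2849 + 0.7243) = 0.2823.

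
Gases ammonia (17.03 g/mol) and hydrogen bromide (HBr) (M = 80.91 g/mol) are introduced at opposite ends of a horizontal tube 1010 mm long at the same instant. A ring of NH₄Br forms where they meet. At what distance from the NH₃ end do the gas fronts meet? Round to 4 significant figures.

Graham's law gives d_NH₃/d_HBr = rate_NH₃/rate_HBr = √(M_HBr/M_NH₃) = √(80.91/17.03) = 2.180.
With d_NH₃ + d_HBr = 1010 mm, d_HBr = 1010/(1 + 2.180) = 317.6 mm.
d_NH₃ = 1010 − 317.6 = 692.4 mm.

692.4 mm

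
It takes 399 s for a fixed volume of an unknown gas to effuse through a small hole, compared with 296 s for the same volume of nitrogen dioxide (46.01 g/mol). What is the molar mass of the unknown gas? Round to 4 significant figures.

83.60 g/mol

Since effusion rate ∝ 1/√M, t_X/t_NO₂ = √(M_X/M_NO₂).
399/296 = 1.348 = √(M_X/46.01)
M_X = 46.01 × 1.348² = 46.01 × 1.817 = 83.60 g/mol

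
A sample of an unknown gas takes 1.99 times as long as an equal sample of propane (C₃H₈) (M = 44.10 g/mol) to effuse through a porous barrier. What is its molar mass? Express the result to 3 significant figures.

175 g/mol

Since effusion rate ∝ 1/√M, t_X/t_C₃H₈ = √(M_X/M_C₃H₈).
1.99 = √(M_X/44.10)
M_X = 44.10 × 1.99² = 44.10 × 3.960 = 175 g/mol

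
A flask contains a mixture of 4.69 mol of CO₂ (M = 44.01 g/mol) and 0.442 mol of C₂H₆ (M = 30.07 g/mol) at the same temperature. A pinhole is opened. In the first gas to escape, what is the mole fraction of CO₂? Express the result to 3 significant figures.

Rate_i ∝ x_i/√M_i (Graham's law weighted by mole fraction), so the effusate composition follows n_i/√M_i.
Mole fraction of CO₂ in the effusate = (n_CO₂/√M_CO₂) / (n_CO₂/√M_CO₂ + n_C₂H₆/√M_C₂H₆)
= (4.69/√44.01) / (4.69/√44.01 + 0.442/√30.07) = 0.7070/(0.7070 + 0.08060) = 0.898.

0.898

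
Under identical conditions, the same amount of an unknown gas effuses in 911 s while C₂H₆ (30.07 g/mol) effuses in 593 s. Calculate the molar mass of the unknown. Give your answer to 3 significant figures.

Using Graham's law: t_X/t_C₂H₆ = √(M_X/M_C₂H₆).
911/593 = 1.536 = √(M_X/30.07)
M_X = 30.07 × 1.536² = 30.07 × 2.360 = 71.0 g/mol

71.0 g/mol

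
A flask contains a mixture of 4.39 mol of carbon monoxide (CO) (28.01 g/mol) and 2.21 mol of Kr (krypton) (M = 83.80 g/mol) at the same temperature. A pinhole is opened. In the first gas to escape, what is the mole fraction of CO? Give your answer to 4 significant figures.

0.7746

The effusion rate of species i is ∝ p_i/√M_i ∝ n_i/√M_i.
x_CO(eff) = (n_CO/√M_CO) / (n_CO/√M_CO + n_Kr/√M_Kr)
= (4.39/√28.01) / (4.39/√28.01 + 2.21/√83.80) = 0.8295/(0.8295 + 0.2414) = 0.7746.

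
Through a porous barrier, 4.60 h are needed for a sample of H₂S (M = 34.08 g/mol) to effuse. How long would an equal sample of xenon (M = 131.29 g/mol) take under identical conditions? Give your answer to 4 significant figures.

From Graham's law, t_Xe/t_H₂S = √(M_Xe/M_H₂S) = √(131.29/34.08) = √3.852 = 1.963.
So the time for Xe is 4.60 × 1.963 = 9.029 h.

9.029 h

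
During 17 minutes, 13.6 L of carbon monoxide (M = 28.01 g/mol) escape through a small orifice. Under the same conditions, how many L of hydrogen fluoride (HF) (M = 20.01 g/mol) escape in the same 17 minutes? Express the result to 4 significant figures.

16.09 L

From Graham's law, rate_HF/rate_CO = √(M_CO/M_HF) = √(28.01/20.01) = √1.400 = 1.183.
So the volume for HF is 13.6 × 1.183 = 16.09 L.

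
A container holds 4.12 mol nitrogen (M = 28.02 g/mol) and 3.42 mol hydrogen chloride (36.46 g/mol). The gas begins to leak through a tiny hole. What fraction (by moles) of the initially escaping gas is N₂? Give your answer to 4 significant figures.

Effusion rate of each component ∝ n_i/√M_i (partial pressure × 1/√M).
x_N₂(eff) = (n_N₂/√M_N₂) / (n_N₂/√M_N₂ + n_HCl/√M_HCl)
= (4.12/√28.02) / (4.12/√28.02 + 3.42/√36.46) = 0.7783/(0.7783 + 0.5664) = 0.5788.

0.5788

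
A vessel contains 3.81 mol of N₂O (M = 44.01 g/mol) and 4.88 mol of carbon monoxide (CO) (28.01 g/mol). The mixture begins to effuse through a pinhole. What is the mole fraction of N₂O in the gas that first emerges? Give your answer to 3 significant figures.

Rate_i ∝ x_i/√M_i (Graham's law weighted by mole fraction), so the effusate composition follows n_i/√M_i.
Mole fraction of N₂O in the effusate = (n_N₂O/√M_N₂O) / (n_N₂O/√M_N₂O + n_CO/√M_CO)
= (3.81/√44.01) / (3.81/√44.01 + 4.88/√28.01) = 0.5743/(0.5743 + 0.9221) = 0.384.

0.384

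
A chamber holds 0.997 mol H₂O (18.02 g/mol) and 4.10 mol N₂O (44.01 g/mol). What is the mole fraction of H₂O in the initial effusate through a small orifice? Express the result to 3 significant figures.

0.275

Effusion rate of each component ∝ n_i/√M_i (partial pressure × 1/√M).
Mole fraction of H₂O in the effusate = (n_H₂O/√M_H₂O) / (n_H₂O/√M_H₂O + n_N₂O/√M_N₂O)
= (0.997/√18.02) / (0.997/√18.02 + 4.10/√44.01) = 0.2349/(0.2349 + 0.6180) = 0.275.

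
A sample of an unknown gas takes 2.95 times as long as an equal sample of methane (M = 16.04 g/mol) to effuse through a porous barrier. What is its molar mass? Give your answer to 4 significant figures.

Graham's law gives t_X/t_CH₄ = √(M_X/M_CH₄).
2.95 = √(M_X/16.04)
M_X = 16.04 × 2.95² = 16.04 × 8.703 = 139.6 g/mol

139.6 g/mol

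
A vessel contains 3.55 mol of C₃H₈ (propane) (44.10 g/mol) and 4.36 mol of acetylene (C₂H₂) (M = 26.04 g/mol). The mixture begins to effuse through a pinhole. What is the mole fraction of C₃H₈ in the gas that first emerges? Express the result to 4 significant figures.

0.3849

Each component's effusion rate ∝ (its partial pressure)·(1/√M) ∝ n_i/√M_i.
x_C₃H₈(eff) = (n_C₃H₈/√M_C₃H₈) / (n_C₃H₈/√M_C₃H₈ + n_C₂H₂/√M_C₂H₂)
= (3.55/√44.10) / (3.55/√44.10 + 4.36/√26.04) = 0.5346/(0.5346 + 0.8544) = 0.3849.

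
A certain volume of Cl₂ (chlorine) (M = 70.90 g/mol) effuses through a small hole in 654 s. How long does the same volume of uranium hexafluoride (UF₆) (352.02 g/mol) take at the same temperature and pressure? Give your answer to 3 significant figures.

Graham's law gives t_UF₆/t_Cl₂ = √(M_UF₆/M_Cl₂) = √(352.02/70.90) = √4.965 = 2.228.
So the time for UF₆ is 654 × 2.228 = 1460 s.

1460 s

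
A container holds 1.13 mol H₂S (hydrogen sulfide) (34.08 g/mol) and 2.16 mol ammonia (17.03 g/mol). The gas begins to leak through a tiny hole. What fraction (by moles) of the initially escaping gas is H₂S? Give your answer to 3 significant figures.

0.270

Rate_i ∝ x_i/√M_i (Graham's law weighted by mole fraction), so the effusate composition follows n_i/√M_i.
Mole fraction of H₂S in the effusate = (n_H₂S/√M_H₂S) / (n_H₂S/√M_H₂S + n_NH₃/√M_NH₃)
= (1.13/√34.08) / (1.13/√34.08 + 2.16/√17.03) = 0.1936/(0.1936 + 0.5234) = 0.270.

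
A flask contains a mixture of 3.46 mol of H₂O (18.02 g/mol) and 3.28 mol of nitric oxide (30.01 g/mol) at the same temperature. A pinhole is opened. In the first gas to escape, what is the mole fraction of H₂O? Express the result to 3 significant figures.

Each component's effusion rate ∝ (its partial pressure)·(1/√M) ∝ n_i/√M_i.
So x_H₂O in the escaping gas = (n_H₂O/√M_H₂O) / Σ(n_i/√M_i)
= (3.46/√18.02) / (3.46/√18.02 + 3.28/√30.01) = 0.8151/(0.8151 + 0.5987) = 0.577.

0.577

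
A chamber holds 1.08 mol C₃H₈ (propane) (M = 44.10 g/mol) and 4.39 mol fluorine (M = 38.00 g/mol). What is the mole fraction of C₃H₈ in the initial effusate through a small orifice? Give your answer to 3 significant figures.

Each component's effusion rate ∝ (its partial pressure)·(1/√M) ∝ n_i/√M_i.
Mole fraction of C₃H₈ in the effusate = (n_C₃H₈/√M_C₃H₈) / (n_C₃H₈/√M_C₃H₈ + n_F₂/√M_F₂)
= (1.08/√44.10) / (1.08/√44.10 + 4.39/√38.00) = 0.1626/(0.1626 + 0.7122) = 0.186.

0.186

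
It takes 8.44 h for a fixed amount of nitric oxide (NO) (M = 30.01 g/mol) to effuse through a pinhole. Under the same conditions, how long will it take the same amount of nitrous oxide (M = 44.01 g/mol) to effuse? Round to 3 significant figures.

Using Graham's law: t_N₂O/t_NO = √(M_N₂O/M_NO) = √(44.01/30.01) = √1.467 = 1.211.
So the time for N₂O is 8.44 × 1.211 = 10.2 h.

10.2 h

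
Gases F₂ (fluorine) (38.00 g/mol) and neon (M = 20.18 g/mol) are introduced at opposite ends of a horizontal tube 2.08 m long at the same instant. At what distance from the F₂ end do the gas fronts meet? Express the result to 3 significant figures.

0.877 m

The fronts meet when d_F₂ + d_Ne = L with d_F₂/d_Ne = √(M_Ne/M_F₂) (Graham's law). Here √(M_Ne/M_F₂) = √(20.18/38.00) = 0.7287.
With d_F₂ + d_Ne = 2.08 m, d_Ne = 2.08/(1 + 0.7287) = 1.203 m.
d_F₂ = 2.08 − 1.203 = 0.877 m.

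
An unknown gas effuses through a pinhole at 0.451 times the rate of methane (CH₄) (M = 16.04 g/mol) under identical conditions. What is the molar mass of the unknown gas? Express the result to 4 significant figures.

78.86 g/mol

Since effusion rate ∝ 1/√M, rate_X/rate_CH₄ = √(M_CH₄/M_X).
0.451 = √(16.04/M_X)
M_X = 16.04 / 0.451² = 16.04 / 0.2034 = 78.86 g/mol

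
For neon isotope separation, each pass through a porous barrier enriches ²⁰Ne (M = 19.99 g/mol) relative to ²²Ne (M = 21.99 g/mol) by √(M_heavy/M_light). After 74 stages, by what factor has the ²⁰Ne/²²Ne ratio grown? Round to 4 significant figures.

Each stage multiplies the ratio by α = √(21.99/19.99), so after 74 stages the overall factor is α^74 = (21.99/19.99)^(74/2).
= 1.10005^37 = 34.06.

34.06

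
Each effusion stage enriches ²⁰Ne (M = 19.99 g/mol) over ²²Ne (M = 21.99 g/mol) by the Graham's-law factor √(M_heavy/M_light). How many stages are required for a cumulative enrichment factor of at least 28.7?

71

Per stage α = (21.99/19.99)^(1/2) = 1.10005^0.5, giving ln α = 0.04768.
Need α^N ≥ 28.7 ⇒ N ≥ ln(28.7) / ln α = 3.357 / 0.04768 = 70.41.
Rounding up, N = 71 stages.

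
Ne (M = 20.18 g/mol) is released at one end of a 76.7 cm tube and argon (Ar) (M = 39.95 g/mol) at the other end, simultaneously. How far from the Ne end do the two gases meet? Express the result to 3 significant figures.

Distances travelled in equal time are proportional to diffusion rates, so d_Ne/d_Ar = √(M_Ar/M_Ne) = √(39.95/20.18) = 1.407.
With d_Ne + d_Ar = 76.7 cm, d_Ar = 76.7/(1 + 1.407) = 31.87 cm.
d_Ne = 76.7 − 31.87 = 44.8 cm.

44.8 cm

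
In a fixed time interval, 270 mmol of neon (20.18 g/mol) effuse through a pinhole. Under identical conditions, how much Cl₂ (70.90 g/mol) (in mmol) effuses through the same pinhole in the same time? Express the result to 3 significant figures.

144 mmol

Using Graham's law: rate_Cl₂/rate_Ne = √(M_Ne/M_Cl₂) = √(20.18/70.90) = √0.2846 = 0.5335.
So the amount for Cl₂ is 270 × 0.5335 = 144 mmol.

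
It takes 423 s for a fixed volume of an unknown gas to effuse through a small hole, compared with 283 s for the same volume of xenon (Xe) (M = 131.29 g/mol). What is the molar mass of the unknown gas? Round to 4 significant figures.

From Graham's law, t_X/t_Xe = √(M_X/M_Xe).
423/283 = 1.495 = √(M_X/131.29)
M_X = 131.29 × 1.495² = 131.29 × 2.234 = 293.3 g/mol

293.3 g/mol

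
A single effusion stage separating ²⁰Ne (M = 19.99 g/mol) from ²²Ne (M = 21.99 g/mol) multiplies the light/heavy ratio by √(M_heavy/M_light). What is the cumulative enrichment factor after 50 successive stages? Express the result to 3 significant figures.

After 50 stages the ratio has grown by (√(21.99/19.99))^50 = (21.99/19.99)^(50/2).
= 1.10005^25 = 10.8.

10.8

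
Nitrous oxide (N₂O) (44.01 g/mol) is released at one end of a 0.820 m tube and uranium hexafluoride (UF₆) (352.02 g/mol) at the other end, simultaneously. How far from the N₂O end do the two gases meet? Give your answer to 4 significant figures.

The fronts meet when d_N₂O + d_UF₆ = L with d_N₂O/d_UF₆ = √(M_UF₆/M_N₂O) (Graham's law). Here √(M_UF₆/M_N₂O) = √(352.02/44.01) = 2.828.
With d_N₂O + d_UF₆ = 0.820 m, d_UF₆ = 0.820/(1 + 2.828) = 0.2142 m.
d_N₂O = 0.820 − 0.2142 = 0.6058 m.

0.6058 m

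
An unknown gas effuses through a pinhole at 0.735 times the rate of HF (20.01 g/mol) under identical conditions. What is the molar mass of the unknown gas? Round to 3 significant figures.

Using Graham's law: rate_X/rate_HF = √(M_HF/M_X).
0.735 = √(20.01/M_X)
M_X = 20.01 / 0.735² = 20.01 / 0.5402 = 37.0 g/mol

37.0 g/mol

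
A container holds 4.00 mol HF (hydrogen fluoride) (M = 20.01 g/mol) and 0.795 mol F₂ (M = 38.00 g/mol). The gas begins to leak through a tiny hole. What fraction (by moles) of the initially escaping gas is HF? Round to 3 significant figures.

0.874

Effusion rate of each component ∝ n_i/√M_i (partial pressure × 1/√M).
So x_HF in the escaping gas = (n_HF/√M_HF) / Σ(n_i/√M_i)
= (4.00/√20.01) / (4.00/√20.01 + 0.795/√38.00) = 0.8942/(0.8942 + 0.1290) = 0.874.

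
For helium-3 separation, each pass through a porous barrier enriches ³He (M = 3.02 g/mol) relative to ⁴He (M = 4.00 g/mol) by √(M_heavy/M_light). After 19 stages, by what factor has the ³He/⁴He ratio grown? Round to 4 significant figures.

After 19 stages the ratio has grown by (√(4.00/3.02))^19 = (4.00/3.02)^(19/2).
= 1.32450^(19/2) = 14.44.

14.44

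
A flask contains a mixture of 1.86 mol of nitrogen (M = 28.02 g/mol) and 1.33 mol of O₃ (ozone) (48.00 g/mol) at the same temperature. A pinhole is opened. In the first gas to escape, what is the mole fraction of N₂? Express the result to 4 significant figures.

Each component's effusion rate ∝ (its partial pressure)·(1/√M) ∝ n_i/√M_i.
x_N₂(eff) = (n_N₂/√M_N₂) / (n_N₂/√M_N₂ + n_O₃/√M_O₃)
= (1.86/√28.02) / (1.86/√28.02 + 1.33/√48.00) = 0.3514/(0.3514 + 0.1920) = 0.6467.

0.6467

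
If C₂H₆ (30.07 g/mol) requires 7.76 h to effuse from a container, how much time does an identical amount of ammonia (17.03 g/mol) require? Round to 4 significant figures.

Since effusion rate ∝ 1/√M, t_NH₃/t_C₂H₆ = √(M_NH₃/M_C₂H₆) = √(17.03/30.07) = √0.5663 = 0.7526.
So the time for NH₃ is 7.76 × 0.7526 = 5.840 h.

5.840 h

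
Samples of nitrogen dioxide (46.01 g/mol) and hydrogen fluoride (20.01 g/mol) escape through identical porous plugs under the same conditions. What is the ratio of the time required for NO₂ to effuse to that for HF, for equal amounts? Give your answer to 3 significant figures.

1.52

Graham's law gives t_NO₂/t_HF = √(M_NO₂/M_HF) = √(46.01/20.01) = √2.299 = 1.52.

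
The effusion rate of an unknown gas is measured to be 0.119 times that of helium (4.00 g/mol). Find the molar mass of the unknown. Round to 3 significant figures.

282 g/mol

By Graham's law, rate_X/rate_He = √(M_He/M_X).
0.119 = √(4.00/M_X)
M_X = 4.00 / 0.119² = 4.00 / 0.01416 = 282 g/mol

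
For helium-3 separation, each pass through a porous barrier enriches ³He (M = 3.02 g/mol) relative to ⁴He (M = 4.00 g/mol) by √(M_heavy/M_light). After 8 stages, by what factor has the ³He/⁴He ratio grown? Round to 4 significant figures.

3.078

Overall factor = α^8 with α = √(4.00/3.02), i.e. (4.00/3.02)^(8/2).
= 1.32450^4 = 3.078.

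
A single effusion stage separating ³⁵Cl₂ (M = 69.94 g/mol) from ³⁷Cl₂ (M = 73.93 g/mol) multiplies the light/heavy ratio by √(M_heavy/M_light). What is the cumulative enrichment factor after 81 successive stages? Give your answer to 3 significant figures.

Each stage multiplies the ratio by α = √(73.93/69.94), so after 81 stages the overall factor is α^81 = (73.93/69.94)^(81/2).
= 1.05705^(81/2) = 9.46.

9.46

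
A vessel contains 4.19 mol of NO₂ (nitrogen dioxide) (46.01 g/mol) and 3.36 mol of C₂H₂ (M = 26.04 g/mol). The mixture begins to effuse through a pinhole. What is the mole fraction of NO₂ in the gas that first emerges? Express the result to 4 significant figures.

0.4840

Each component's effusion rate ∝ (its partial pressure)·(1/√M) ∝ n_i/√M_i.
So x_NO₂ in the escaping gas = (n_NO₂/√M_NO₂) / Σ(n_i/√M_i)
= (4.19/√46.01) / (4.19/√46.01 + 3.36/√26.04) = 0.6177/(0.6177 + 0.6584) = 0.4840.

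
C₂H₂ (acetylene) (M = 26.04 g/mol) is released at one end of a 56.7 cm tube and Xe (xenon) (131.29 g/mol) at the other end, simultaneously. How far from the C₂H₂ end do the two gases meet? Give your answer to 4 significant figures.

39.23 cm

Graham's law gives d_C₂H₂/d_Xe = rate_C₂H₂/rate_Xe = √(M_Xe/M_C₂H₂) = √(131.29/26.04) = 2.245.
With d_C₂H₂ + d_Xe = 56.7 cm, d_Xe = 56.7/(1 + 2.245) = 17.47 cm.
d_C₂H₂ = 56.7 − 17.47 = 39.23 cm.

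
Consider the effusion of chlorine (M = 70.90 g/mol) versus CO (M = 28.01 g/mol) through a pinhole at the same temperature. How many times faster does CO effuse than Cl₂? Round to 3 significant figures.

From Graham's law, rate_CO/rate_Cl₂ = √(M_Cl₂/M_CO) = √(70.90/28.01) = √2.531 = 1.59.

1.59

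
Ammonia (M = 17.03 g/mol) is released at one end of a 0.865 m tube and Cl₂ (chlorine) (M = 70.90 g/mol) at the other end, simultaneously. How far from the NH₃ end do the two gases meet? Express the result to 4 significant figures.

The fronts meet when d_NH₃ + d_Cl₂ = L with d_NH₃/d_Cl₂ = √(M_Cl₂/M_NH₃) (Graham's law). Here √(M_Cl₂/M_NH₃) = √(70.90/17.03) = 2.040.
With d_NH₃ + d_Cl₂ = 0.865 m, d_Cl₂ = 0.865/(1 + 2.040) = 0.2845 m.
d_NH₃ = 0.865 − 0.2845 = 0.5805 m.

0.5805 m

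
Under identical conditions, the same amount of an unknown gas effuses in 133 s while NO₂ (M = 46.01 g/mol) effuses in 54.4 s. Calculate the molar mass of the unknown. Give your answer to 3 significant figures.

275 g/mol

By Graham's law, t_X/t_NO₂ = √(M_X/M_NO₂).
133/54.4 = 2.445 = √(M_X/46.01)
M_X = 46.01 × 2.445² = 46.01 × 5.977 = 275 g/mol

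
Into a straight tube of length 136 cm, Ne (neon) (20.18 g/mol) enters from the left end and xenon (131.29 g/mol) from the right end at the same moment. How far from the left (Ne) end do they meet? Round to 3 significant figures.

Graham's law gives d_Ne/d_Xe = rate_Ne/rate_Xe = √(M_Xe/M_Ne) = √(131.29/20.18) = 2.551.
With d_Ne + d_Xe = 136 cm, d_Xe = 136/(1 + 2.551) = 38.30 cm.
d_Ne = 136 − 38.30 = 97.7 cm.

97.7 cm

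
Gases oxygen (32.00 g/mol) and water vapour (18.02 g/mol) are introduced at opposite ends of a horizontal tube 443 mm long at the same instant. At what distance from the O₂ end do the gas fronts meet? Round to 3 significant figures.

The fronts meet when d_O₂ + d_H₂O = L with d_O₂/d_H₂O = √(M_H₂O/M_O₂) (Graham's law). Here √(M_H₂O/M_O₂) = √(18.02/32.00) = 0.7504.
With d_O₂ + d_H₂O = 443 mm, d_H₂O = 443/(1 + 0.7504) = 253.1 mm.
d_O₂ = 443 − 253.1 = 190 mm.

190 mm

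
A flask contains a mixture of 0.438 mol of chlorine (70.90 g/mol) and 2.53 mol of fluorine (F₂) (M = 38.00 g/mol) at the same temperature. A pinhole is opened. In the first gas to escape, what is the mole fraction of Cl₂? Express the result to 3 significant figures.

The effusion rate of species i is ∝ p_i/√M_i ∝ n_i/√M_i.
x_Cl₂(eff) = (n_Cl₂/√M_Cl₂) / (n_Cl₂/√M_Cl₂ + n_F₂/√M_F₂)
= (0.438/√70.90) / (0.438/√70.90 + 2.53/√38.00) = 0.05202/(0.05202 + 0.4104) = 0.112.

0.112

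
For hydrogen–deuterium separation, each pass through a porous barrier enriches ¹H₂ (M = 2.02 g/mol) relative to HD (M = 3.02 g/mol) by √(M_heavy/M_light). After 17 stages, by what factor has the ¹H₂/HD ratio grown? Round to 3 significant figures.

30.5

Each stage multiplies the ratio by α = √(3.02/2.02), so after 17 stages the overall factor is α^17 = (3.02/2.02)^(17/2).
= 1.49505^(17/2) = 30.5.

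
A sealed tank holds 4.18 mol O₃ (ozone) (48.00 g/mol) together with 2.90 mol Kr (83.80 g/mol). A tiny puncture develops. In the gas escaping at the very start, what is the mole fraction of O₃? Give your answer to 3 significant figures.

0.656

Rate_i ∝ x_i/√M_i (Graham's law weighted by mole fraction), so the effusate composition follows n_i/√M_i.
Mole fraction of O₃ in the effusate = (n_O₃/√M_O₃) / (n_O₃/√M_O₃ + n_Kr/√M_Kr)
= (4.18/√48.00) / (4.18/√48.00 + 2.90/√83.80) = 0.6033/(0.6033 + 0.3168) = 0.656.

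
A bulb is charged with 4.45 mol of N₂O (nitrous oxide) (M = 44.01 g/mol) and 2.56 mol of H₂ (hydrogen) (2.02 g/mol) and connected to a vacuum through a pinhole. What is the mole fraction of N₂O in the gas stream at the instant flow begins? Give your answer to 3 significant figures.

0.271

Each component's effusion rate ∝ (its partial pressure)·(1/√M) ∝ n_i/√M_i.
x_N₂O(eff) = (n_N₂O/√M_N₂O) / (n_N₂O/√M_N₂O + n_H₂/√M_H₂)
= (4.45/√44.01) / (4.45/√44.01 + 2.56/√2.02) = 0.6708/(0.6708 + 1.801) = 0.271.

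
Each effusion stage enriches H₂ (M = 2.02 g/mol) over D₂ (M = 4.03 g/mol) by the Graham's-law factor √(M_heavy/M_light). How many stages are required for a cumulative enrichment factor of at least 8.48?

Per stage α = (4.03/2.02)^(1/2) = 1.99505^0.5, giving ln α = 0.3453.
Need α^N ≥ 8.48 ⇒ N ≥ ln(8.48) / ln α = 2.138 / 0.3453 = 6.19.
Minimum whole number of stages: N = 7.

7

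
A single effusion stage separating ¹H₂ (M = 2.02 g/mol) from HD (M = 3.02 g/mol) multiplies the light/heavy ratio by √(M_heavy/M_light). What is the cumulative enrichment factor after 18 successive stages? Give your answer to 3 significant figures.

Overall factor = α^18 with α = √(3.02/2.02), i.e. (3.02/2.02)^(18/2).
= 1.49505^9 = 37.3.

37.3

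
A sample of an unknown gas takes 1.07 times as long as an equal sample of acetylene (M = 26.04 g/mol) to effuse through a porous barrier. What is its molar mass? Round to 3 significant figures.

29.8 g/mol

Since effusion rate ∝ 1/√M, t_X/t_C₂H₂ = √(M_X/M_C₂H₂).
1.07 = √(M_X/26.04)
M_X = 26.04 × 1.07² = 26.04 × 1.145 = 29.8 g/mol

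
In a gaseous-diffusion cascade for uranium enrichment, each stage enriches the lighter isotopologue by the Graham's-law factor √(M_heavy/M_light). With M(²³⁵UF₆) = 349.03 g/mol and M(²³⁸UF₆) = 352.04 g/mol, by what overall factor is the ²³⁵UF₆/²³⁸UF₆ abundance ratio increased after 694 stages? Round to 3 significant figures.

The single-stage factor is √(M_heavy/M_light), so 694 stages give [√(352.04/349.03)]^694 = (352.04/349.03)^(694/2).
= 1.00862^347 = 19.7.

19.7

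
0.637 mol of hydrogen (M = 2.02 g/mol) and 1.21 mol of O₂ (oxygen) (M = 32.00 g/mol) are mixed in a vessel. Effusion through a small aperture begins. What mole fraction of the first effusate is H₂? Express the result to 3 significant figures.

0.677

The effusion rate of species i is ∝ p_i/√M_i ∝ n_i/√M_i.
So x_H₂ in the escaping gas = (n_H₂/√M_H₂) / Σ(n_i/√M_i)
= (0.637/√2.02) / (0.637/√2.02 + 1.21/√32.00) = 0.4482/(0.4482 + 0.2139) = 0.677.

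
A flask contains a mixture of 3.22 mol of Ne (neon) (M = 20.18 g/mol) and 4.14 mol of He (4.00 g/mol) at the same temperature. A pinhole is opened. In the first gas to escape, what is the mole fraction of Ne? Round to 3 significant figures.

0.257

Effusion rate of each component ∝ n_i/√M_i (partial pressure × 1/√M).
x_Ne(eff) = (n_Ne/√M_Ne) / (n_Ne/√M_Ne + n_He/√M_He)
= (3.22/√20.18) / (3.22/√20.18 + 4.14/√4.00) = 0.7168/(0.7168 + 2.070) = 0.257.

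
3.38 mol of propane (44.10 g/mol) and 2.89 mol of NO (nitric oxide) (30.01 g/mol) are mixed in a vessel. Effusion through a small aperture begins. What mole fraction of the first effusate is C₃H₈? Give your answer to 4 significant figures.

0.4910

Each component's effusion rate ∝ (its partial pressure)·(1/√M) ∝ n_i/√M_i.
Mole fraction of C₃H₈ in the effusate = (n_C₃H₈/√M_C₃H₈) / (n_C₃H₈/√M_C₃H₈ + n_NO/√M_NO)
= (3.38/√44.10) / (3.38/√44.10 + 2.89/√30.01) = 0.5090/(0.5090 + 0.5276) = 0.4910.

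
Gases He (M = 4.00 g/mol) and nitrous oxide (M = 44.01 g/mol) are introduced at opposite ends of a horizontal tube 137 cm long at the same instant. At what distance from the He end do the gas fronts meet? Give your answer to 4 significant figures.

105.3 cm

Distances travelled in equal time are proportional to diffusion rates, so d_He/d_N₂O = √(M_N₂O/M_He) = √(44.01/4.00) = 3.317.
With d_He + d_N₂O = 137 cm, d_N₂O = 137/(1 + 3.317) = 31.73 cm.
d_He = 137 − 31.73 = 105.3 cm.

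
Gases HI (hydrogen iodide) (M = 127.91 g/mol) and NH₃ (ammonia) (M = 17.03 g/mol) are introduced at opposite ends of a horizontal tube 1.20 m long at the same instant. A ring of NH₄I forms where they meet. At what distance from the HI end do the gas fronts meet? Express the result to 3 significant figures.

Graham's law gives d_HI/d_NH₃ = rate_HI/rate_NH₃ = √(M_NH₃/M_HI) = √(17.03/127.91) = 0.3649.
With d_HI + d_NH₃ = 1.20 m, d_NH₃ = 1.20/(1 + 0.3649) = 0.8792 m.
d_HI = 1.20 − 0.8792 = 0.321 m.

0.321 m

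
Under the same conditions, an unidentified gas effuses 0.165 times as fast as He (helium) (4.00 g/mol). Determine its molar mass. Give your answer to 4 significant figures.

Since effusion rate ∝ 1/√M, rate_X/rate_He = √(M_He/M_X).
0.165 = √(4.00/M_X)
M_X = 4.00 / 0.165² = 4.00 / 0.02723 = 146.9 g/mol

146.9 g/mol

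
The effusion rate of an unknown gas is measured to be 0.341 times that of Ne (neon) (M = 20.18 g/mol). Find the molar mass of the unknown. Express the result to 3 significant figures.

Using Graham's law: rate_X/rate_Ne = √(M_Ne/M_X).
0.341 = √(20.18/M_X)
M_X = 20.18 / 0.341² = 20.18 / 0.1163 = 174 g/mol

174 g/mol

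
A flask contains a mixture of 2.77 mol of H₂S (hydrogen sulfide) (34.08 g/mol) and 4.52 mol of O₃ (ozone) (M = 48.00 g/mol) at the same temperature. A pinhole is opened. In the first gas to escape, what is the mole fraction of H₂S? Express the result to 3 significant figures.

The effusion rate of species i is ∝ p_i/√M_i ∝ n_i/√M_i.
Mole fraction of H₂S in the effusate = (n_H₂S/√M_H₂S) / (n_H₂S/√M_H₂S + n_O₃/√M_O₃)
= (2.77/√34.08) / (2.77/√34.08 + 4.52/√48.00) = 0.4745/(0.4745 + 0.6524) = 0.421.

0.421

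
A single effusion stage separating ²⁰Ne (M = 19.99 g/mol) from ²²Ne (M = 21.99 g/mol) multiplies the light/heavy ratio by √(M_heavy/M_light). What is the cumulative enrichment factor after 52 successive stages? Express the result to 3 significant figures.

The single-stage factor is √(M_heavy/M_light), so 52 stages give [√(21.99/19.99)]^52 = (21.99/19.99)^(52/2).
= 1.10005^26 = 11.9.

11.9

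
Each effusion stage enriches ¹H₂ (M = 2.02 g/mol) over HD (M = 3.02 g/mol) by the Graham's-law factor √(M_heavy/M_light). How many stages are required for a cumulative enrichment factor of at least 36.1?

Per stage α = (3.02/2.02)^(1/2) = 1.49505^0.5, giving ln α = 0.2011.
Need α^N ≥ 36.1 ⇒ N ≥ ln(36.1) / ln α = 3.586 / 0.2011 = 17.84.
Minimum whole number of stages: N = 18.

18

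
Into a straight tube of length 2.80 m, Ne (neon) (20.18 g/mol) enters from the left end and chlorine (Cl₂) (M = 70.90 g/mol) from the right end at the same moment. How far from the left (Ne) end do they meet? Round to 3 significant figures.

1.83 m

Graham's law gives d_Ne/d_Cl₂ = rate_Ne/rate_Cl₂ = √(M_Cl₂/M_Ne) = √(70.90/20.18) = 1.874.
With d_Ne + d_Cl₂ = 2.80 m, d_Cl₂ = 2.80/(1 + 1.874) = 0.9741 m.
d_Ne = 2.80 − 0.9741 = 1.83 m.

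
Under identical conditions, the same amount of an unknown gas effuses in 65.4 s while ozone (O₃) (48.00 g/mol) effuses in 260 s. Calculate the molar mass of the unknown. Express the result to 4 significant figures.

Graham's law gives t_X/t_O₃ = √(M_X/M_O₃).
65.4/260 = 0.2515 = √(M_X/48.00)
M_X = 48.00 × 0.2515² = 48.00 × 0.06327 = 3.037 g/mol

3.037 g/mol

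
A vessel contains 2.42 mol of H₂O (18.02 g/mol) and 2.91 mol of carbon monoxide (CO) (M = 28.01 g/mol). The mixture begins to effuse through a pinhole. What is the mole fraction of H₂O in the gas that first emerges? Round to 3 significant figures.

0.509

Rate_i ∝ x_i/√M_i (Graham's law weighted by mole fraction), so the effusate composition follows n_i/√M_i.
Mole fraction of H₂O in the effusate = (n_H₂O/√M_H₂O) / (n_H₂O/√M_H₂O + n_CO/√M_CO)
= (2.42/√18.02) / (2.42/√18.02 + 2.91/√28.01) = 0.5701/(0.5701 + 0.5498) = 0.509.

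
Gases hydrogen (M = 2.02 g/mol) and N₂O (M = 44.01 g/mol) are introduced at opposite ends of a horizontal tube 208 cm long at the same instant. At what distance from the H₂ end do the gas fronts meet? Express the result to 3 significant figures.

The fronts meet when d_H₂ + d_N₂O = L with d_H₂/d_N₂O = √(M_N₂O/M_H₂) (Graham's law). Here √(M_N₂O/M_H₂) = √(44.01/2.02) = 4.668.
With d_H₂ + d_N₂O = 208 cm, d_N₂O = 208/(1 + 4.668) = 36.70 cm.
d_H₂ = 208 − 36.70 = 171 cm.

171 cm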